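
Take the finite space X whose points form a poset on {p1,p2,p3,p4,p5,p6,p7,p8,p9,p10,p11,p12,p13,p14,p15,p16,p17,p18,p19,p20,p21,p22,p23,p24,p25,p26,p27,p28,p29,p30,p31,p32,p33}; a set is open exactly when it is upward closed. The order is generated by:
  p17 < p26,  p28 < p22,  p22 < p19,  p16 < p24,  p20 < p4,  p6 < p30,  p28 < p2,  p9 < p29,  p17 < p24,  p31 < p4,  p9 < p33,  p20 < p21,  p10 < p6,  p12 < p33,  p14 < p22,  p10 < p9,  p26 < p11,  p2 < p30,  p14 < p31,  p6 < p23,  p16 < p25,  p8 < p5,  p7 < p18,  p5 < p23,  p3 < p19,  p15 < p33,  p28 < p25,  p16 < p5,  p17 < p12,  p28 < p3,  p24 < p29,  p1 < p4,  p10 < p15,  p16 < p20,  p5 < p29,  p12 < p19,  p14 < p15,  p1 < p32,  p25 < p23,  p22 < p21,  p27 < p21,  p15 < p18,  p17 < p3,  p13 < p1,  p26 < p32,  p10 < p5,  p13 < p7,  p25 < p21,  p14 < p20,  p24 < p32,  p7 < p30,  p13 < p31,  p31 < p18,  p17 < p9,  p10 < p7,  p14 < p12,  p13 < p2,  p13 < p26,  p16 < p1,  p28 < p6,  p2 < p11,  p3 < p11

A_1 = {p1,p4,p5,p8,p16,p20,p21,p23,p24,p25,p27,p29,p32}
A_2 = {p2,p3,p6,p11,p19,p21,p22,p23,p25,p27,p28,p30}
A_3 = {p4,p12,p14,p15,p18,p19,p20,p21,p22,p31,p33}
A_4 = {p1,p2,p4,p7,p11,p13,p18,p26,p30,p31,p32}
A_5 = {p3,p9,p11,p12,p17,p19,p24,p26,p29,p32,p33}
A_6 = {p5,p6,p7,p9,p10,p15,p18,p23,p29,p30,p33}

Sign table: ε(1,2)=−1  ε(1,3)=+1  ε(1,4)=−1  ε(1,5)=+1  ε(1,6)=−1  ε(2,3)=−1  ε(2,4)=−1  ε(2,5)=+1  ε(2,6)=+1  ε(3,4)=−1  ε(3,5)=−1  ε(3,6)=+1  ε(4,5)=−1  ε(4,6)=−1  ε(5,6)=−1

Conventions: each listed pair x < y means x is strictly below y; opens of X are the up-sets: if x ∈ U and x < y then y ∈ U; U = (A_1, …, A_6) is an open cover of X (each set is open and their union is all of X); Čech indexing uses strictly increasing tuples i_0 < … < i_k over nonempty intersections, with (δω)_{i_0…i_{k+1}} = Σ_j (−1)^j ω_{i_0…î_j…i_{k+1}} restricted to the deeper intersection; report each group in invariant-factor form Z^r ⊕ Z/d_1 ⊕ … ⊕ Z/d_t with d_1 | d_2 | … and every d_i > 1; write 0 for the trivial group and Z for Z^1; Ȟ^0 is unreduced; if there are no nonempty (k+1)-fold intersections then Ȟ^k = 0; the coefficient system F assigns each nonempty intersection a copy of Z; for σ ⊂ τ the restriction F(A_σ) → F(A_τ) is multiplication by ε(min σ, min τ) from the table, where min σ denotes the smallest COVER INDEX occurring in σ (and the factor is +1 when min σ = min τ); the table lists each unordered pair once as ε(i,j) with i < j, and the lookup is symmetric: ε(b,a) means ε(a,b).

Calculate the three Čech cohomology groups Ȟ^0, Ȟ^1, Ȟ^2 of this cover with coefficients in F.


Ȟ^0 = 0,  Ȟ^1 = Z/2,  Ȟ^2 = Z

cover nerve:
  A12={p21,p23,p25,p27} A13={p4,p20,p21} A14={p1,p4,p32} A15={p24,p29,p32} A16={p5,p23,p29} A23={p19,p21,p22} A24={p2,p11,p30} A25={p3,p11,p19} A26={p6,p23,p30} A34={p4,p18,p31} A35={p12,p19,p33} A36={p15,p18,p33} A45={p11,p26,p32} A46={p7,p18,p30} A56={p9,p29,p33}
  A123={p21} A126={p23} A134={p4} A145={p32} A156={p29} A235={p19} A245={p11} A246={p30} A346={p18} A356={p33}
C dims 6,15,10; δ0: rk 6, SNF 1^5·2; δ1: rk 9, SNF 1^9
Ȟ^0: (6−6)−0=0 ⇒ 0
Ȟ^1: (15−9)−6=0 plus torsion [2] ⇒ Z/2
Ȟ^2: (10−0)−9=1 ⇒ Z


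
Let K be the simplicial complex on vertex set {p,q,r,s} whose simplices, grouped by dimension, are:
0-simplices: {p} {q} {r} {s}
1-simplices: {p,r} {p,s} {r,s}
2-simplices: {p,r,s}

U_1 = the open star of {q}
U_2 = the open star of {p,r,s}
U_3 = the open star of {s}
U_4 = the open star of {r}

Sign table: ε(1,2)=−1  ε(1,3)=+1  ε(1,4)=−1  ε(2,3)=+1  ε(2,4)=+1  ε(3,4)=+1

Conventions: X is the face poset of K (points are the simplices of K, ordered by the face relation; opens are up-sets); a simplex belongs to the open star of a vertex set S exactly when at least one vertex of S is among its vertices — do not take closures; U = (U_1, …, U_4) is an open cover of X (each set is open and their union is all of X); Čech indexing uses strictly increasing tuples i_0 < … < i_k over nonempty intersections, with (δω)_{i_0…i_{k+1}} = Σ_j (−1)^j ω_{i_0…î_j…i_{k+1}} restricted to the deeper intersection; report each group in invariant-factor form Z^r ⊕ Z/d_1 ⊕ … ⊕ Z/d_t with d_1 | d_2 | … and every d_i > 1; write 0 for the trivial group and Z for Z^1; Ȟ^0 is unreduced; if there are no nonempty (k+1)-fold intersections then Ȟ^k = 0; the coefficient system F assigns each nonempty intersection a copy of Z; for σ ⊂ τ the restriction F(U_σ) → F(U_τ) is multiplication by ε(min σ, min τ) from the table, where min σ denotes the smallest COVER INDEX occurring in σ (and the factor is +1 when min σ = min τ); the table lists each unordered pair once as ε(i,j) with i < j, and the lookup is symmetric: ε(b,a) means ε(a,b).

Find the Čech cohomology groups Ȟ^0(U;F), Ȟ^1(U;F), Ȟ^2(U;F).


nonempty overlaps:
  U1={{q}} U2={{p},{r},{s},{p,r},{p,s},{r,s},{p,r,s}} U3={{s},{p,s},{r,s},{p,r,s}} U4={{r},{p,r},{r,s},{p,r,s}}
  U23={{s},{p,s},{r,s},{p,r,s}} U24={{r},{p,r},{r,s},{p,r,s}} U34={{r,s},{p,r,s}}
  U234={{r,s},{p,r,s}}
C dims 4,3,1; δ0: rk 2, SNF 1^2; δ1: rk 1, SNF 1^1
degree 0: 4−2−0 = 2 → Ȟ^0 ≅ Z^2
degree 1: 3−1−2 = 0 → Ȟ^1 ≅ 0
degree 2: 1−0−1 = 0 → Ȟ^2 ≅ 0

Ȟ^0 ≅ Z^2,  Ȟ^1 ≅ 0,  Ȟ^2 ≅ 0


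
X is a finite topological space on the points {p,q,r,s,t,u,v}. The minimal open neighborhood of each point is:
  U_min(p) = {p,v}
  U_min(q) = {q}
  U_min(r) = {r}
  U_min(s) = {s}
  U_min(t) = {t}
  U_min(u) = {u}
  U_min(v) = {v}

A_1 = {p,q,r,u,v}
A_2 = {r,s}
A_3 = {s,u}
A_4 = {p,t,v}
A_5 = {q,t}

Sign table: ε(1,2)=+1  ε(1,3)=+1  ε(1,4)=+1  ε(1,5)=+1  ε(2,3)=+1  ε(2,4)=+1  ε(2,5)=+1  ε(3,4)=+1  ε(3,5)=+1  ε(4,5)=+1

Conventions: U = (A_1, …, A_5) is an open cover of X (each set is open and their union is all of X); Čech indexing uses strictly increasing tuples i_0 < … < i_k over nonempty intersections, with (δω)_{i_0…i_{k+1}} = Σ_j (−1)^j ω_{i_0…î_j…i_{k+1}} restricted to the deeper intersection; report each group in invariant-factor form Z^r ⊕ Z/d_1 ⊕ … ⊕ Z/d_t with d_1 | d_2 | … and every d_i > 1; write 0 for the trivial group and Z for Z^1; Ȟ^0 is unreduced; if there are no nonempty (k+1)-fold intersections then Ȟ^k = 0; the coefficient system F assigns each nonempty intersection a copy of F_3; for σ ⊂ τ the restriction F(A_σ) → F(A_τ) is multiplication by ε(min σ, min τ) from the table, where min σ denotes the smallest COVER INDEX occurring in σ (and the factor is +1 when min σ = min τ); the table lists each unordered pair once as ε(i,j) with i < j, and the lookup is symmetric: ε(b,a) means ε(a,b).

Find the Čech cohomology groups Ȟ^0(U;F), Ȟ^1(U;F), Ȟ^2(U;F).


nonempty overlaps:
  A12={r} A13={u} A14={p,v} A15={q} A23={s} A45={t}
C dims 5,6; δ0: rk_F3 4
degree 0: 5−4−0 = 1 → Ȟ^0 ≅ Z/3
degree 1: 6−0−4 = 2 → Ȟ^1 ≅ Z/3 ⊕ Z/3
degree 2: 0−0−0 = 0 → Ȟ^2 ≅ 0

Ȟ^0 ≅ Z/3, Ȟ^1 ≅ Z/3 ⊕ Z/3 and Ȟ^2 ≅ 0


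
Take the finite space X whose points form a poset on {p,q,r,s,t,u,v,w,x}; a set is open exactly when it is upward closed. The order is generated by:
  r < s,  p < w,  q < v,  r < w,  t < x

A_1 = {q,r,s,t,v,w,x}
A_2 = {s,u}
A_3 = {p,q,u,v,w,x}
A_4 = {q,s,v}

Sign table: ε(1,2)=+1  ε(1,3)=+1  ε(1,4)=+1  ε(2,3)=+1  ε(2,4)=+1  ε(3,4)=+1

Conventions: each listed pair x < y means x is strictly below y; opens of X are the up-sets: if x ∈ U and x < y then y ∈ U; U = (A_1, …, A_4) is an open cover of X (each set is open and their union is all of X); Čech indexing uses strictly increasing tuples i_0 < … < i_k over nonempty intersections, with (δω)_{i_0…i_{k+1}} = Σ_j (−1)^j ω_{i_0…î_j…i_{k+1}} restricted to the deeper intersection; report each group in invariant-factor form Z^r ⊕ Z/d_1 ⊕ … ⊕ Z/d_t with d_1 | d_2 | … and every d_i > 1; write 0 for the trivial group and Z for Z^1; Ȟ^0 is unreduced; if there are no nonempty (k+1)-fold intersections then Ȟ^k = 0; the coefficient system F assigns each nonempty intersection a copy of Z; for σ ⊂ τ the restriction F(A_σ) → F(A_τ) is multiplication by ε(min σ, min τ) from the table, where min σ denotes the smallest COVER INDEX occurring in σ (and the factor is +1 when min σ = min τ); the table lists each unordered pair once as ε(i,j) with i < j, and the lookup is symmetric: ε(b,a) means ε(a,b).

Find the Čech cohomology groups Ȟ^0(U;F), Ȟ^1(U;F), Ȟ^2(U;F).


Ȟ^0(U;F) ≅ Z, Ȟ^1(U;F) ≅ Z, Ȟ^2(U;F) ≅ 0

cover nerve:
  A12={s} A13={q,v,w,x} A14={q,s,v} A23={u} A24={s} A34={q,v}
  A124={s} A134={q,v}
C dims 4,6,2; δ0: rk 3, SNF 1^3; δ1: rk 2, SNF 1^2
Ȟ^0: (4−3)−0=1 ⇒ Z
Ȟ^1: (6−2)−3=1 ⇒ Z
Ȟ^2: (2−0)−2=0 ⇒ 0


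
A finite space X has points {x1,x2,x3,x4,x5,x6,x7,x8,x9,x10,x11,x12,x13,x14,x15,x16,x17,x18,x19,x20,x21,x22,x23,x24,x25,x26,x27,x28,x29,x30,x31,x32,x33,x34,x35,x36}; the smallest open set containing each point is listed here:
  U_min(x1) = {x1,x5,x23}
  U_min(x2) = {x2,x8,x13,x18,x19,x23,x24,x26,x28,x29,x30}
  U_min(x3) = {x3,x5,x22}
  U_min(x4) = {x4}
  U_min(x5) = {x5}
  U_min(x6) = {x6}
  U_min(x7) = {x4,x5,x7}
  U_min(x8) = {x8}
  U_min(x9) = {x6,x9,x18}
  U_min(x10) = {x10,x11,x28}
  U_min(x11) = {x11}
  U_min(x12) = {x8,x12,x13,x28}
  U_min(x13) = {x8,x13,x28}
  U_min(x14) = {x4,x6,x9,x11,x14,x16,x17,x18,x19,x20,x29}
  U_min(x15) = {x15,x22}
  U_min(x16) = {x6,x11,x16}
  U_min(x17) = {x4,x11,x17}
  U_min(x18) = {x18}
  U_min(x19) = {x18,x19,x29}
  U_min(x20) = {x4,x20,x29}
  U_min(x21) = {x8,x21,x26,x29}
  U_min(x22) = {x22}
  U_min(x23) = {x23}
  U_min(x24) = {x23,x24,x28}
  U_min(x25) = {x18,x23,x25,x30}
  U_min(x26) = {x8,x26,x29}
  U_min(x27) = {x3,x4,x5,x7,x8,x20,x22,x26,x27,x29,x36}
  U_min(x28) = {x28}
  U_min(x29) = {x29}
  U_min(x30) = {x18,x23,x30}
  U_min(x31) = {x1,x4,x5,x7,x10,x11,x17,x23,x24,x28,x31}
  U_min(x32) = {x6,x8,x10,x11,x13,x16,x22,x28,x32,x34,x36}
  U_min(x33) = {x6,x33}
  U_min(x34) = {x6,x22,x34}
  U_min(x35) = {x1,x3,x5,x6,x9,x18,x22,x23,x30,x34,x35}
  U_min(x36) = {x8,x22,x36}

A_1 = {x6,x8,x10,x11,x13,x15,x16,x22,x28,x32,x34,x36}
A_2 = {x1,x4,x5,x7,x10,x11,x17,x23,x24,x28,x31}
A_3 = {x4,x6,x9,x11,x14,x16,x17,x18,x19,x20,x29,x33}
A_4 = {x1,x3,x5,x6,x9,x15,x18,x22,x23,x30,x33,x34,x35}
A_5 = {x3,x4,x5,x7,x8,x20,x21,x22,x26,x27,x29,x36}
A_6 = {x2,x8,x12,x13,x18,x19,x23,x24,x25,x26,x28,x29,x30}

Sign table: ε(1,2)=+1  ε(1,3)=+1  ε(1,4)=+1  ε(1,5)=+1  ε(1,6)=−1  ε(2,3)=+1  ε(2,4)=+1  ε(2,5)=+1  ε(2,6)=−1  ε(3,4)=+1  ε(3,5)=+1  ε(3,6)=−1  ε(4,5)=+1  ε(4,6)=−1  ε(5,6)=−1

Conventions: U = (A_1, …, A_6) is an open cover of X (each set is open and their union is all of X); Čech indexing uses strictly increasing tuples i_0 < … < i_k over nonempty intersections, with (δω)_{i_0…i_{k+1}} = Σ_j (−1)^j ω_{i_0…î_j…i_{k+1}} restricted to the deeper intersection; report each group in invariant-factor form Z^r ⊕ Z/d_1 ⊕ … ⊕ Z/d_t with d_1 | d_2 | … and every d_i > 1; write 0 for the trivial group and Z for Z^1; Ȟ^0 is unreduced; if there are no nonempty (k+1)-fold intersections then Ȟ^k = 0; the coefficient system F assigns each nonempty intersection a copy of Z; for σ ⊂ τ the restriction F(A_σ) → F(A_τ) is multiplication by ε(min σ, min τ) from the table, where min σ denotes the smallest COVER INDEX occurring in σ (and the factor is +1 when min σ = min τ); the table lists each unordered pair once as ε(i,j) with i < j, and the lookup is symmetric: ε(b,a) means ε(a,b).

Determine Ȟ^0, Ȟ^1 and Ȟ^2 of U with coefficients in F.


Ȟ^0 ≅ Z, Ȟ^1 ≅ 0, Ȟ^2 ≅ Z/2

nerve of the cover:
  A12={x10,x11,x28} A13={x6,x11,x16} A14={x6,x15,x22,x34} A15={x8,x22,x36} A16={x8,x13,x28} A23={x4,x11,x17} A24={x1,x5,x23} A25={x4,x5,x7} A26={x23,x24,x28} A34={x6,x9,x18,x33} A35={x4,x20,x29} A36={x18,x19,x29} A45={x3,x5,x22} A46={x18,x23,x30} A56={x8,x26,x29}
  A123={x11} A126={x28} A134={x6} A145={x22} A156={x8} A235={x4} A245={x5} A246={x23} A346={x18} A356={x29}
C dims 6,15,10; δ0: rk 5, SNF 1^5; δ1: rk 10, SNF 1^9·2
Ȟ^0 = (6 − 5) − 0 = 1, so Ȟ^0 ≅ Z
Ȟ^1 = (15 − 10) − 5 = 0, so Ȟ^1 ≅ 0
Ȟ^2 = (10 − 0) − 10 = 0 plus torsion [2], so Ȟ^2 ≅ Z/2


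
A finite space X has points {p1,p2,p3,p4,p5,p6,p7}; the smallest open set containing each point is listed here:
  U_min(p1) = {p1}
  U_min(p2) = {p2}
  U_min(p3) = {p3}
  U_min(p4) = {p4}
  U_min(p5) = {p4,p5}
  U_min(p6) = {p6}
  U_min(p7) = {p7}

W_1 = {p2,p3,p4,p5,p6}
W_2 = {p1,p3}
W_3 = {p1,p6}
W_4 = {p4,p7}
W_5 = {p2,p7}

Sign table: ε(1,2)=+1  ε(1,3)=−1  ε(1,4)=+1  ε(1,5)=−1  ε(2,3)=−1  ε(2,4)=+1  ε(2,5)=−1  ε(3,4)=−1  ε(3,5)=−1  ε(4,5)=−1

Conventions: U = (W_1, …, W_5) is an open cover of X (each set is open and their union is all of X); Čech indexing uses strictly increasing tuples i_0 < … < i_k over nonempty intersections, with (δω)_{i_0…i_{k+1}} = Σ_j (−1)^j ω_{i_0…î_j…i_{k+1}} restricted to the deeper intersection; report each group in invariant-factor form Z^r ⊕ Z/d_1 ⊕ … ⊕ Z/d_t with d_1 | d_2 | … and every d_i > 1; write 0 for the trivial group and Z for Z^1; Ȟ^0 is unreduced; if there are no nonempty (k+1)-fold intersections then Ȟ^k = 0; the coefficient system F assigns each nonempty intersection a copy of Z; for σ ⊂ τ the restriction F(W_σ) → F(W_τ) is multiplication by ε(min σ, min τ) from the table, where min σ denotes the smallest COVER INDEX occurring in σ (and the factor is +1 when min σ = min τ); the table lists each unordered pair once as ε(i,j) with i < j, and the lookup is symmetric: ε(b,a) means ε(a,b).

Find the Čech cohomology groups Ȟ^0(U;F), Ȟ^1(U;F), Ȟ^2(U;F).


nonempty overlaps:
  W12={p3} W13={p6} W14={p4} W15={p2} W23={p1} W45={p7}
C dims 5,6; δ0: rk 4, SNF 1^4
degree 0: 5−4−0 = 1 → Ȟ^0 ≅ Z
degree 1: 6−0−4 = 2 → Ȟ^1 ≅ Z^2
degree 2: 0−0−0 = 0 → Ȟ^2 ≅ 0

Ȟ^0(U;F) ≅ Z; Ȟ^1(U;F) ≅ Z^2; Ȟ^2(U;F) ≅ 0


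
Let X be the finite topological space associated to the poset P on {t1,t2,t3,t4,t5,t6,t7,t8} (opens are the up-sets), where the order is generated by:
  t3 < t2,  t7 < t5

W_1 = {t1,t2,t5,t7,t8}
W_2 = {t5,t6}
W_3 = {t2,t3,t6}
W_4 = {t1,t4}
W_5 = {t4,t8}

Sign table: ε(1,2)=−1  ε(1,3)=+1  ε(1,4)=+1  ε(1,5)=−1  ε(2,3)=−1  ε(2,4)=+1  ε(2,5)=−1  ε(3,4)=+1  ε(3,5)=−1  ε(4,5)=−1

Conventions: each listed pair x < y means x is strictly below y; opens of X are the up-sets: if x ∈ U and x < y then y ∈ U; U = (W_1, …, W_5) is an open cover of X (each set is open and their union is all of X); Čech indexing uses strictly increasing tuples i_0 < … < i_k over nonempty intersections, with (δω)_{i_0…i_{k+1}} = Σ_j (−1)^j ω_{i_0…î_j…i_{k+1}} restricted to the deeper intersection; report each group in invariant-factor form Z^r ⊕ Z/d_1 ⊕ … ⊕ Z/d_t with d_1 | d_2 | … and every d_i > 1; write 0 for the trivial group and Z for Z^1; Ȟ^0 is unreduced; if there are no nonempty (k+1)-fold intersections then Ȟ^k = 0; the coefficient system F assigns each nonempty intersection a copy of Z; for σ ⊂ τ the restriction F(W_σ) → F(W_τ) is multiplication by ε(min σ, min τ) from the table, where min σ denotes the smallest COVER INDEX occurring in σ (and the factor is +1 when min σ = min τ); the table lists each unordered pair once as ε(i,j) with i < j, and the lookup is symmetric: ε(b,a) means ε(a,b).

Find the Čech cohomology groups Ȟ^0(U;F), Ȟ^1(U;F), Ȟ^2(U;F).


Ȟ^0 ≅ Z; Ȟ^1 ≅ Z^2; Ȟ^2 ≅ 0

nonempty overlaps:
  W12={t5} W13={t2} W14={t1} W15={t8} W23={t6} W45={t4}
C dims 5,6; δ0: rk 4, SNF 1^4
degree 0: 5−4−0 = 1 → Ȟ^0 ≅ Z
degree 1: 6−0−4 = 2 → Ȟ^1 ≅ Z^2
degree 2: 0−0−0 = 0 → Ȟ^2 ≅ 0


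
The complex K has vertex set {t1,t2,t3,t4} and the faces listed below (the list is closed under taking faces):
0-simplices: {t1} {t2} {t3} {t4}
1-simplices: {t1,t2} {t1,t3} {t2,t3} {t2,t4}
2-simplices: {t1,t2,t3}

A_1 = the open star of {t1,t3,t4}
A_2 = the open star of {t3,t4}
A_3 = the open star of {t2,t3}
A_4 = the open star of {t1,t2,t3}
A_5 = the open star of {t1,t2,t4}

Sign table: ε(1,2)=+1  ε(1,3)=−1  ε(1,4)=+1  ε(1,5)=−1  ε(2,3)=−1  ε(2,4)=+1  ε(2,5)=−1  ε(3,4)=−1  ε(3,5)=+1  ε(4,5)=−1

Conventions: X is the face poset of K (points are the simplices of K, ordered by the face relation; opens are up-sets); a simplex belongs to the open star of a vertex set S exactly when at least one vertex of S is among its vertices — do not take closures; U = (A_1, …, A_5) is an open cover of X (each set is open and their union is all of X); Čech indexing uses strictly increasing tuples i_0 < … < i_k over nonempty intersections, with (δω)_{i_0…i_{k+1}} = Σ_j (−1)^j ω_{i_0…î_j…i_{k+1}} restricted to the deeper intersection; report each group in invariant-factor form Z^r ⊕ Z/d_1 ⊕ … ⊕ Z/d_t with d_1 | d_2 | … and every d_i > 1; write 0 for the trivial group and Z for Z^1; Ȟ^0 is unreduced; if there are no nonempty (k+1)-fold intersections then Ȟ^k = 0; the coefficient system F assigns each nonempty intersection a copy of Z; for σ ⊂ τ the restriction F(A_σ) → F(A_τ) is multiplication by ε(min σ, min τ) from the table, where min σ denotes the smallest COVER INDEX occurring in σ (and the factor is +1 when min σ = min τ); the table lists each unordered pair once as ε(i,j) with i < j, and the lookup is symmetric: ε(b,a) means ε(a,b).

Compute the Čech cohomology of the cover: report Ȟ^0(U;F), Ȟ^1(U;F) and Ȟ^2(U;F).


Ȟ^0(U;F) ≅ Z, Ȟ^1(U;F) ≅ 0, Ȟ^2(U;F) ≅ 0

nonempty overlaps:
  A1={{t1},{t3},{t4},{t1,t2},{t1,t3},{t2,t3},{t2,t4},{t1,t2,t3}} A2={{t3},{t4},{t1,t3},{t2,t3},{t2,t4},{t1,t2,t3}} A3={{t2},{t3},{t1,t2},{t1,t3},{t2,t3},{t2,t4},{t1,t2,t3}} A4={{t1},{t2},{t3},{t1,t2},{t1,t3},{t2,t3},{t2,t4},{t1,t2,t3}} A5={{t1},{t2},{t4},{t1,t2},{t1,t3},{t2,t3},{t2,t4},{t1,t2,t3}}
  A12={{t3},{t4},{t1,t3},{t2,t3},{t2,t4},{t1,t2,t3}} A13={{t3},{t1,t2},{t1,t3},{t2,t3},{t2,t4},{t1,t2,t3}} A14={{t1},{t3},{t1,t2},{t1,t3},{t2,t3},{t2,t4},{t1,t2,t3}} A15={{t1},{t4},{t1,t2},{t1,t3},{t2,t3},{t2,t4},{t1,t2,t3}} A23={{t3},{t1,t3},{t2,t3},{t2,t4},{t1,t2,t3}} A24={{t3},{t1,t3},{t2,t3},{t2,t4},{t1,t2,t3}} A25={{t4},{t1,t3},{t2,t3},{t2,t4},{t1,t2,t3}} A34={{t2},{t3},{t1,t2},{t1,t3},{t2,t3},{t2,t4},{t1,t2,t3}} A35={{t2},{t1,t2},{t1,t3},{t2,t3},{t2,t4},{t1,t2,t3}} A45={{t1},{t2},{t1,t2},{t1,t3},{t2,t3},{t2,t4},{t1,t2,t3}}
  A123={{t3},{t1,t3},{t2,t3},{t2,t4},{t1,t2,t3}} A124={{t3},{t1,t3},{t2,t3},{t2,t4},{t1,t2,t3}} A125={{t4},{t1,t3},{t2,t3},{t2,t4},{t1,t2,t3}} A134={{t3},{t1,t2},{t1,t3},{t2,t3},{t2,t4},{t1,t2,t3}} A135={{t1,t2},{t1,t3},{t2,t3},{t2,t4},{t1,t2,t3}} A145={{t1},{t1,t2},{t1,t3},{t2,t3},{t2,t4},{t1,t2,t3}} A234={{t3},{t1,t3},{t2,t3},{t2,t4},{t1,t2,t3}} A235={{t1,t3},{t2,t3},{t2,t4},{t1,t2,t3}} A245={{t1,t3},{t2,t3},{t2,t4},{t1,t2,t3}} A345={{t2},{t1,t2},{t1,t3},{t2,t3},{t2,t4},{t1,t2,t3}}
  A1234={{t3},{t1,t3},{t2,t3},{t2,t4},{t1,t2,t3}} A1235={{t1,t3},{t2,t3},{t2,t4},{t1,t2,t3}} A1245={{t1,t3},{t2,t3},{t2,t4},{t1,t2,t3}} A1345={{t1,t2},{t1,t3},{t2,t3},{t2,t4},{t1,t2,t3}} A2345={{t1,t3},{t2,t3},{t2,t4},{t1,t2,t3}}
  A12345={{t1,t3},{t2,t3},{t2,t4},{t1,t2,t3}}
C dims 5,10,10,5; δ0: rk 4, SNF 1^4; δ1: rk 6, SNF 1^6; δ2: rk 4, SNF 1^4
degree 0: 5−4−0 = 1 → Ȟ^0 ≅ Z
degree 1: 10−6−4 = 0 → Ȟ^1 ≅ 0
degree 2: 10−4−6 = 0 → Ȟ^2 ≅ 0


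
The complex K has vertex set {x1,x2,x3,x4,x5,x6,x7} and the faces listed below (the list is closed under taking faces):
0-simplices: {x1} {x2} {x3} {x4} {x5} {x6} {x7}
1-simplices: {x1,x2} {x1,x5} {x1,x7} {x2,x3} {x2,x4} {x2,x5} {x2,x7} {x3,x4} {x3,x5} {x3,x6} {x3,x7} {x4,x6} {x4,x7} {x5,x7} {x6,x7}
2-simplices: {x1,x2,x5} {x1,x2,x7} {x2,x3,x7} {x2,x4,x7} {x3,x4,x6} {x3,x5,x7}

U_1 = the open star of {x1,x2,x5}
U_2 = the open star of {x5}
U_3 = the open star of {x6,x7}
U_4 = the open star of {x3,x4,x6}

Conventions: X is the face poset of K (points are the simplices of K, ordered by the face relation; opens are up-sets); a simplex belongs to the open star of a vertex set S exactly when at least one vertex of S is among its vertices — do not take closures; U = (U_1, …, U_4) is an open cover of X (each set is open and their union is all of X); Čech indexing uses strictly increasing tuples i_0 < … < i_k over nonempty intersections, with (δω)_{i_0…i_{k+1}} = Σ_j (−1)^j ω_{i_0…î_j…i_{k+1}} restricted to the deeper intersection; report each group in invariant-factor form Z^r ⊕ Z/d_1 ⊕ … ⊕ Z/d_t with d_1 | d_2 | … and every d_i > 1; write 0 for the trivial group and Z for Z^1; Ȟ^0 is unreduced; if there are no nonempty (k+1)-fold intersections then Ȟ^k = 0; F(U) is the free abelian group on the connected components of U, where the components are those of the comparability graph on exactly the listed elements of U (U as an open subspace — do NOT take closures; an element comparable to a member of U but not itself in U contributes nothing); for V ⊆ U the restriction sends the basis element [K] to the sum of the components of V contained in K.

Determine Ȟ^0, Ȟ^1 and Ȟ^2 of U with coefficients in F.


Ȟ^0(U;F) ≅ Z, Ȟ^1(U;F) ≅ Z^3, Ȟ^2(U;F) ≅ 0

nerve simplices:
  U1={{x1},{x2},{x5},{x1,x2},{x1,x5},{x1,x7},{x2,x3},{x2,x4},{x2,x5},{x2,x7},{x3,x5},{x5,x7},{x1,x2,x5},{x1,x2,x7},{x2,x3,x7},{x2,x4,x7},{x3,x5,x7}} U2={{x5},{x1,x5},{x2,x5},{x3,x5},{x5,x7},{x1,x2,x5},{x3,x5,x7}} U3={{x6},{x7},{x1,x7},{x2,x7},{x3,x6},{x3,x7},{x4,x6},{x4,x7},{x5,x7},{x6,x7},{x1,x2,x7},{x2,x3,x7},{x2,x4,x7},{x3,x4,x6},{x3,x5,x7}} U4={{x3},{x4},{x6},{x2,x3},{x2,x4},{x3,x4},{x3,x5},{x3,x6},{x3,x7},{x4,x6},{x4,x7},{x6,x7},{x2,x3,x7},{x2,x4,x7},{x3,x4,x6},{x3,x5,x7}}
  U12={{x5},{x1,x5},{x2,x5},{x3,x5},{x5,x7},{x1,x2,x5},{x3,x5,x7}} U13={{x1,x7},{x2,x7},{x5,x7},{x1,x2,x7},{x2,x3,x7},{x2,x4,x7},{x3,x5,x7}} U14={{x2,x3},{x2,x4},{x3,x5},{x2,x3,x7},{x2,x4,x7},{x3,x5,x7}} U23={{x5,x7},{x3,x5,x7}} U24={{x3,x5},{x3,x5,x7}} U34={{x6},{x3,x6},{x3,x7},{x4,x6},{x4,x7},{x6,x7},{x2,x3,x7},{x2,x4,x7},{x3,x4,x6},{x3,x5,x7}}
  U123={{x5,x7},{x3,x5,x7}} U124={{x3,x5},{x3,x5,x7}} U134={{x2,x3,x7},{x2,x4,x7},{x3,x5,x7}} U234={{x3,x5,x7}}
  U1234={{x3,x5,x7}}
components per intersection:
  U1: {{x1},{x2},{x5},{x1,x2},{x1,x5},{x1,x7},{x2,x3},{x2,x4},{x2,x5},{x2,x7},{x3,x5},{x5,x7},{x1,x2,x5},{x1,x2,x7},{x2,x3,x7},{x2,x4,x7},{x3,x5,x7}}
  U2: {{x5},{x1,x5},{x2,x5},{x3,x5},{x5,x7},{x1,x2,x5},{x3,x5,x7}}
  U3: {{x6},{x7},{x1,x7},{x2,x7},{x3,x6},{x3,x7},{x4,x6},{x4,x7},{x5,x7},{x6,x7},{x1,x2,x7},{x2,x3,x7},{x2,x4,x7},{x3,x4,x6},{x3,x5,x7}}
  U4: {{x3},{x4},{x6},{x2,x3},{x2,x4},{x3,x4},{x3,x5},{x3,x6},{x3,x7},{x4,x6},{x4,x7},{x6,x7},{x2,x3,x7},{x2,x4,x7},{x3,x4,x6},{x3,x5,x7}}
  U12: {{x5},{x1,x5},{x2,x5},{x3,x5},{x5,x7},{x1,x2,x5},{x3,x5,x7}}
  U13: {{x1,x7},{x2,x7},{x1,x2,x7},{x2,x3,x7},{x2,x4,x7}} {{x5,x7},{x3,x5,x7}}
  U14: {{x2,x3},{x2,x3,x7}} {{x2,x4},{x2,x4,x7}} {{x3,x5},{x3,x5,x7}}
  U23: {{x5,x7},{x3,x5,x7}}
  U24: {{x3,x5},{x3,x5,x7}}
  U34: {{x6},{x3,x6},{x4,x6},{x6,x7},{x3,x4,x6}} {{x3,x7},{x2,x3,x7},{x3,x5,x7}} {{x4,x7},{x2,x4,x7}}
  U123: {{x5,x7},{x3,x5,x7}}
  U124: {{x3,x5},{x3,x5,x7}}
  U134: {{x2,x3,x7}} {{x2,x4,x7}} {{x3,x5,x7}}
  U234: {{x3,x5,x7}}
  U1234: {{x3,x5,x7}}
C dims 4,11,6,1; δ0: rk 3, SNF 1^3; δ1: rk 5, SNF 1^5; δ2: rk 1, SNF 1^1
degree 0: 4−3−0 = 1 → Ȟ^0 ≅ Z
degree 1: 11−5−3 = 3 → Ȟ^1 ≅ Z^3
degree 2: 6−1−5 = 0 → Ȟ^2 ≅ 0


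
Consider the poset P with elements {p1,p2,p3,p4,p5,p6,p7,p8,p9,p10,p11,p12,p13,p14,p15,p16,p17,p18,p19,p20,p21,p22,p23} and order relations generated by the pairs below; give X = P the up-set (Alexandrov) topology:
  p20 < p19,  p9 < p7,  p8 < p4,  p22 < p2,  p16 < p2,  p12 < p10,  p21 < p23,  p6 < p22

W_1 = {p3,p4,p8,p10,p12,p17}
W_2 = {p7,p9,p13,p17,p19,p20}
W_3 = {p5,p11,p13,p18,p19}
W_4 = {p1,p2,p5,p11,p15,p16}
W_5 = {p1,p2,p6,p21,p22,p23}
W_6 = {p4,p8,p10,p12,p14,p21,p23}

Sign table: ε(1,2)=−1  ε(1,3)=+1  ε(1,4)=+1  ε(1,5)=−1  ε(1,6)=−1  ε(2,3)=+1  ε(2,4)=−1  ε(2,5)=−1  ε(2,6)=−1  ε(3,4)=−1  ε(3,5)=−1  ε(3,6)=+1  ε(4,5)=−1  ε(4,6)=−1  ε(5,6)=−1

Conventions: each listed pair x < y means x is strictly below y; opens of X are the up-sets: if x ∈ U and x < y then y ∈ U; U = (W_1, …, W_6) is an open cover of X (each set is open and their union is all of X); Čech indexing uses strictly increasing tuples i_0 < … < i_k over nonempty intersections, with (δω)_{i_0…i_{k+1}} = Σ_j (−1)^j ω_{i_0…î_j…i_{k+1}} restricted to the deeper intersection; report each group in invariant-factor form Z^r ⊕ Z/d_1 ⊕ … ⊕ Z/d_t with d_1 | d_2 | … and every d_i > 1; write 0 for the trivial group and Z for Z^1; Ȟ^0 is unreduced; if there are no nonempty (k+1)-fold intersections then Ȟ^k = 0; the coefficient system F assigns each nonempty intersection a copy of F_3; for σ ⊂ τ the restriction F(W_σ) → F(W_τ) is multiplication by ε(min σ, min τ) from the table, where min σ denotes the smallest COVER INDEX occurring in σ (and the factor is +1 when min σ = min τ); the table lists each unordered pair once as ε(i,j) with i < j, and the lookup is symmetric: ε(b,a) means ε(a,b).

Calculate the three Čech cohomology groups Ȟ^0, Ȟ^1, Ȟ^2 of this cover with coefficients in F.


Ȟ^0(U;F) ≅ 0, Ȟ^1(U;F) ≅ 0 and Ȟ^2(U;F) ≅ 0

nonempty intersections:
  W12={p17} W16={p4,p8,p10,p12} W23={p13,p19} W34={p5,p11} W45={p1,p2} W56={p21,p23}
C dims 6,6; δ0: rk_F3 6
Ȟ^0: (6−6)−0=0 ⇒ 0
Ȟ^1: (6−0)−6=0 ⇒ 0
Ȟ^2: (0−0)−0=0 ⇒ 0


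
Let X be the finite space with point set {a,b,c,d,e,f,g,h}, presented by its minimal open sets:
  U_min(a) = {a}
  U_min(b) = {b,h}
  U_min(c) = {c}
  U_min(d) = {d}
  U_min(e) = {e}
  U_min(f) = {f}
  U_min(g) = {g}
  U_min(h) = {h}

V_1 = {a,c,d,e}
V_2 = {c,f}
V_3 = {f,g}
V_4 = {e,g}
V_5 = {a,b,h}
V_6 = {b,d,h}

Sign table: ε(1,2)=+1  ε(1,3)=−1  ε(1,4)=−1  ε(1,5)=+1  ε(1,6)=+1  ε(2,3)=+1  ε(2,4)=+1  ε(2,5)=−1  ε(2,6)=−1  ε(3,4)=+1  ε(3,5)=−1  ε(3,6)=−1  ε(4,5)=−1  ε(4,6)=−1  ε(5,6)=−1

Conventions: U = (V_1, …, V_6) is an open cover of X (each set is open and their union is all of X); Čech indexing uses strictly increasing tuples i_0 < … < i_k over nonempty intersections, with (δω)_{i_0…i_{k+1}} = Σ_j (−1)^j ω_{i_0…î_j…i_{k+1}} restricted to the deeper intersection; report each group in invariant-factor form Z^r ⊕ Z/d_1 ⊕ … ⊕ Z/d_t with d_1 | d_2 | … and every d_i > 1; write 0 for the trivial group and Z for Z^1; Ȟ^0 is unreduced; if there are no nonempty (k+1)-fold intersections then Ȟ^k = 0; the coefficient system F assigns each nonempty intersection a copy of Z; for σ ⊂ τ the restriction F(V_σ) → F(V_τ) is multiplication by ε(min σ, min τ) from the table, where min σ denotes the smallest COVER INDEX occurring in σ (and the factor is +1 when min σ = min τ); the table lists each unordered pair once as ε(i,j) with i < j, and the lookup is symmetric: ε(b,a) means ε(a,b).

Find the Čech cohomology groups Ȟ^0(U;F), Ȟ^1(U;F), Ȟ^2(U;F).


Ȟ^0(U;F) ≅ 0, Ȟ^1(U;F) ≅ Z ⊕ Z/2, Ȟ^2(U;F) ≅ 0

nerve simplices:
  V12={c} V14={e} V15={a} V16={d} V23={f} V34={g} V56={b,h}
C dims 6,7; δ0: rk 6, SNF 1^5·2
degree 0: 6−6−0 = 0 → Ȟ^0 ≅ 0
degree 1: 7−0−6 = 1 plus torsion [2] → Ȟ^1 ≅ Z ⊕ Z/2
degree 2: 0−0−0 = 0 → Ȟ^2 ≅ 0


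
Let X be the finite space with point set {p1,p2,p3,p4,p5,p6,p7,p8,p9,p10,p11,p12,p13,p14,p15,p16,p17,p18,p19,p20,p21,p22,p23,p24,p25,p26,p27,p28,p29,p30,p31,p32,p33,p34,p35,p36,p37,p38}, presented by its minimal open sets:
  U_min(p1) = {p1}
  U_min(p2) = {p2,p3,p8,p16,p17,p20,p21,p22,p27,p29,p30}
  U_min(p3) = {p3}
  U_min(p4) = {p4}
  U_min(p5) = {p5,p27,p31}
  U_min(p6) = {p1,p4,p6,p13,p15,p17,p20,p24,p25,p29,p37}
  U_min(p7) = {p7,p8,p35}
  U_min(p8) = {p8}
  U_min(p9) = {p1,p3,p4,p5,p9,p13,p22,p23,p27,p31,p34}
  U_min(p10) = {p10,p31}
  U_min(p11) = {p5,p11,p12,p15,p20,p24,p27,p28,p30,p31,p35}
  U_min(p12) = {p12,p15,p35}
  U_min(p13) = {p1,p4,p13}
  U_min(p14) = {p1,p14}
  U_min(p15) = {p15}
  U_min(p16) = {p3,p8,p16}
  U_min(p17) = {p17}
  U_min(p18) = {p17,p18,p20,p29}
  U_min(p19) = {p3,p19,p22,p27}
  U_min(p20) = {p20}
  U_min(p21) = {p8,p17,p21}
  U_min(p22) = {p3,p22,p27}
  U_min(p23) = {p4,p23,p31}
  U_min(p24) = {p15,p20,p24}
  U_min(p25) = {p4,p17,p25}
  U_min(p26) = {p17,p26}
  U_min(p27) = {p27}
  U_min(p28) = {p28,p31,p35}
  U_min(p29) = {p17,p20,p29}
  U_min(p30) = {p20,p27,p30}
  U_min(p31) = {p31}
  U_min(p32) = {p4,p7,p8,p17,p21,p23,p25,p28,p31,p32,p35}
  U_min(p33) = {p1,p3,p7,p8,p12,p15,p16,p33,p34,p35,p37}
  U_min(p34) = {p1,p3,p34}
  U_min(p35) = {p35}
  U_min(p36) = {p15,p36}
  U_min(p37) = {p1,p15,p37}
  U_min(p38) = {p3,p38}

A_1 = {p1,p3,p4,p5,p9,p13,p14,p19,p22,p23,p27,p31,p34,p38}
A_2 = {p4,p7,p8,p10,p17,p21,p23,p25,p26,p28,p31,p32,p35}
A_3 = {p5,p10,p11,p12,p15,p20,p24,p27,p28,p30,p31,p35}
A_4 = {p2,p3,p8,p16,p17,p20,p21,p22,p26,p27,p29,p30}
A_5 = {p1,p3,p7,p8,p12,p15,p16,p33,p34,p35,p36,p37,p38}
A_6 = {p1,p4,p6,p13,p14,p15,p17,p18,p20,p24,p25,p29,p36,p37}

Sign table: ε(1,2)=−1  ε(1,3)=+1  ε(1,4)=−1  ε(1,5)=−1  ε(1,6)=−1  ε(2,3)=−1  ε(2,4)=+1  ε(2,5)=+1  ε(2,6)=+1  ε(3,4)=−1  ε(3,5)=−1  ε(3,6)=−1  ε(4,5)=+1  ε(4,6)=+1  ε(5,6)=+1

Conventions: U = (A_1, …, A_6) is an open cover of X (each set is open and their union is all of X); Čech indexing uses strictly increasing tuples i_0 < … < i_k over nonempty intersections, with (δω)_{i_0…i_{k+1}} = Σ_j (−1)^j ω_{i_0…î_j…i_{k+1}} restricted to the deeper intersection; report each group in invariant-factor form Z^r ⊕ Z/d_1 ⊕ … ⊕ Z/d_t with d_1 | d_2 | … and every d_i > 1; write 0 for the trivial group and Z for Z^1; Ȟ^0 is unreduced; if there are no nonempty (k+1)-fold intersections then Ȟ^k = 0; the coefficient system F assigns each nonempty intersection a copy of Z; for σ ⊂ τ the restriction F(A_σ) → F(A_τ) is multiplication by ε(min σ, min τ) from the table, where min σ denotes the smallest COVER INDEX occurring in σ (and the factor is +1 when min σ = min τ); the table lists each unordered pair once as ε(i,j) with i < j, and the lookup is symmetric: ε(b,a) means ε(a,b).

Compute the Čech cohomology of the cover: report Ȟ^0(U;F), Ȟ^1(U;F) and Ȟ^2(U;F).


cover nerve:
  A12={p4,p23,p31} A13={p5,p27,p31} A14={p3,p22,p27} A15={p1,p3,p34,p38} A16={p1,p4,p13,p14} A23={p10,p28,p31,p35} A24={p8,p17,p21,p26} A25={p7,p8,p35} A26={p4,p17,p25} A34={p20,p27,p30} A35={p12,p15,p35} A36={p15,p20,p24} A45={p3,p8,p16} A46={p17,p20,p29} A56={p1,p15,p36,p37}
  A123={p31} A126={p4} A134={p27} A145={p3} A156={p1} A235={p35} A245={p8} A246={p17} A346={p20} A356={p15}
C dims 6,15,10; δ0: rk 5, SNF 1^5; δ1: rk 10, SNF 1^9·2
Ȟ^0: (6−5)−0=1 ⇒ Z
Ȟ^1: (15−10)−5=0 ⇒ 0
Ȟ^2: (10−0)−10=0 plus torsion [2] ⇒ Z/2

Ȟ^0 ≅ Z; Ȟ^1 ≅ 0; Ȟ^2 ≅ Z/2


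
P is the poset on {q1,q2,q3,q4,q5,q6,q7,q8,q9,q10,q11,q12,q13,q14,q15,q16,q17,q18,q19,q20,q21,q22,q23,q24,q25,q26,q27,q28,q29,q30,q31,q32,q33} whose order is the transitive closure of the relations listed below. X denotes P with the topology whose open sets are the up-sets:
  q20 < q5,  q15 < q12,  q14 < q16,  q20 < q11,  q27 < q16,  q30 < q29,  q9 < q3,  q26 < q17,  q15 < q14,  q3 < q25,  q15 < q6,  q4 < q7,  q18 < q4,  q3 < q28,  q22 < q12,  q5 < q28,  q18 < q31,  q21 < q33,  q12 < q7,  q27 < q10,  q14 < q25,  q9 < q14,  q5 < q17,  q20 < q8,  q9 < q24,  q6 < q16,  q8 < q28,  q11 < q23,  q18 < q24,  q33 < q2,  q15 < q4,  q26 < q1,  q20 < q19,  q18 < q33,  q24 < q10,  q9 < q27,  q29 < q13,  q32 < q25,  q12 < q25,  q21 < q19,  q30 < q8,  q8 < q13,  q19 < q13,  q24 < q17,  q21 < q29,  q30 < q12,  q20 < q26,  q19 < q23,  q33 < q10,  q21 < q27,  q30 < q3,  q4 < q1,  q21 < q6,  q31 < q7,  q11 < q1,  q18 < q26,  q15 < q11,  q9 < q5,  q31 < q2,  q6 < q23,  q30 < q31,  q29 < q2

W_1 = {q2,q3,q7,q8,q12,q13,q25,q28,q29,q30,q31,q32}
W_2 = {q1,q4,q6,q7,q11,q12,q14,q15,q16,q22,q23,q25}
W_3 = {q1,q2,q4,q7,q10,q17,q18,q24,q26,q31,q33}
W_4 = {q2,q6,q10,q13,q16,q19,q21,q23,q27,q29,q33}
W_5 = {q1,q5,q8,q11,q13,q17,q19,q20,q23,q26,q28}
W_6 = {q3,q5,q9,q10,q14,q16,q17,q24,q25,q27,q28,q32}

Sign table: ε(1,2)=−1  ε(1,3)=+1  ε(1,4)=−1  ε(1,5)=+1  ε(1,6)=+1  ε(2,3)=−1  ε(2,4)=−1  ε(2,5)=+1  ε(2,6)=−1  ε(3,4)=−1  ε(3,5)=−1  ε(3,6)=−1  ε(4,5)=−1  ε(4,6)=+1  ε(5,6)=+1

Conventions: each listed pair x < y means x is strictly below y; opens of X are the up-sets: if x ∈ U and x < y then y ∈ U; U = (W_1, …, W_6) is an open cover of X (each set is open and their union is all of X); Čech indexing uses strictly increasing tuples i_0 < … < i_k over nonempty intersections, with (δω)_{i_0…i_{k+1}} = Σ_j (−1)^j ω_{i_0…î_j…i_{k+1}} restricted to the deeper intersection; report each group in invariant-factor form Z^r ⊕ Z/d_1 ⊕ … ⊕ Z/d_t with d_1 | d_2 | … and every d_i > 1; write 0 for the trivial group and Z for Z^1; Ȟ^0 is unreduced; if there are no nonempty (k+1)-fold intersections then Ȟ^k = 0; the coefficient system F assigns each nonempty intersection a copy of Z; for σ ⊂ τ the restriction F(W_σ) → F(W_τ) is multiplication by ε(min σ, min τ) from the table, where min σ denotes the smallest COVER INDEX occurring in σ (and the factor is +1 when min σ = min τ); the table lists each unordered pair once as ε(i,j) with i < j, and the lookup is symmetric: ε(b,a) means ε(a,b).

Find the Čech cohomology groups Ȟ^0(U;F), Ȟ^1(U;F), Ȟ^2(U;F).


intersection data:
  W12={q7,q12,q25} W13={q2,q7,q31} W14={q2,q13,q29} W15={q8,q13,q28} W16={q3,q25,q28,q32} W23={q1,q4,q7} W24={q6,q16,q23} W25={q1,q11,q23} W26={q14,q16,q25} W34={q2,q10,q33} W35={q1,q17,q26} W36={q10,q17,q24} W45={q13,q19,q23} W46={q10,q16,q27} W56={q5,q17,q28}
  W123={q7} W126={q25} W134={q2} W145={q13} W156={q28} W235={q1} W245={q23} W246={q16} W346={q10} W356={q17}
C dims 6,15,10; δ0: rk 6, SNF 1^5·2; δ1: rk 9, SNF 1^9
Ȟ^0 = (6 − 6) − 0 = 0, so Ȟ^0 ≅ 0
Ȟ^1 = (15 − 9) − 6 = 0 plus torsion [2], so Ȟ^1 ≅ Z/2
Ȟ^2 = (10 − 0) − 9 = 1, so Ȟ^2 ≅ Z

Ȟ^0 ≅ 0; Ȟ^1 ≅ Z/2; Ȟ^2 ≅ Z


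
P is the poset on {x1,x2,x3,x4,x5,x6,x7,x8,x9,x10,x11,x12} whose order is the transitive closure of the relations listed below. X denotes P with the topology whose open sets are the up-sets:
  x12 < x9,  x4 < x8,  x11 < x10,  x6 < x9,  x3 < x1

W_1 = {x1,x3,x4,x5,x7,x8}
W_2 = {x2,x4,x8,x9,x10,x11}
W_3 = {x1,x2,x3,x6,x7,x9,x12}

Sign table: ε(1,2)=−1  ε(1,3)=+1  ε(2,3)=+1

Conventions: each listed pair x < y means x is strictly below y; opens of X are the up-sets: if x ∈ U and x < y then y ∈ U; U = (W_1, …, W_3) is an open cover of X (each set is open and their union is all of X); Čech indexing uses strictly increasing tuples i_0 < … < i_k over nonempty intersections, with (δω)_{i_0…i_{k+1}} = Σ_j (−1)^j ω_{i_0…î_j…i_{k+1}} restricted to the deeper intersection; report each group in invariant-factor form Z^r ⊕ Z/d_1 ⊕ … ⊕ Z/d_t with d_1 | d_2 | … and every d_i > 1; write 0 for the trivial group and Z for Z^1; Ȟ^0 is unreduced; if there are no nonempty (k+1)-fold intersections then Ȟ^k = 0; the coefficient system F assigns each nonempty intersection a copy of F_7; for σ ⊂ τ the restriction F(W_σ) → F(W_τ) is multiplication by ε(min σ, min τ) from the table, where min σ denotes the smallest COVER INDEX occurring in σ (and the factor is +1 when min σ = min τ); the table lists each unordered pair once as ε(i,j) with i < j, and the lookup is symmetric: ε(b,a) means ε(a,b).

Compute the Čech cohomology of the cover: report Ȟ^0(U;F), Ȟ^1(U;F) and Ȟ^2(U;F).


nonempty intersections:
  W12={x4,x8} W13={x1,x3,x7} W23={x2,x9}
C dims 3,3; δ0: rk_F7 3
Ȟ^0: (3−3)−0=0 ⇒ 0
Ȟ^1: (3−0)−3=0 ⇒ 0
Ȟ^2: (0−0)−0=0 ⇒ 0

Ȟ^0(U;F) ≅ 0; Ȟ^1(U;F) ≅ 0; Ȟ^2(U;F) ≅ 0


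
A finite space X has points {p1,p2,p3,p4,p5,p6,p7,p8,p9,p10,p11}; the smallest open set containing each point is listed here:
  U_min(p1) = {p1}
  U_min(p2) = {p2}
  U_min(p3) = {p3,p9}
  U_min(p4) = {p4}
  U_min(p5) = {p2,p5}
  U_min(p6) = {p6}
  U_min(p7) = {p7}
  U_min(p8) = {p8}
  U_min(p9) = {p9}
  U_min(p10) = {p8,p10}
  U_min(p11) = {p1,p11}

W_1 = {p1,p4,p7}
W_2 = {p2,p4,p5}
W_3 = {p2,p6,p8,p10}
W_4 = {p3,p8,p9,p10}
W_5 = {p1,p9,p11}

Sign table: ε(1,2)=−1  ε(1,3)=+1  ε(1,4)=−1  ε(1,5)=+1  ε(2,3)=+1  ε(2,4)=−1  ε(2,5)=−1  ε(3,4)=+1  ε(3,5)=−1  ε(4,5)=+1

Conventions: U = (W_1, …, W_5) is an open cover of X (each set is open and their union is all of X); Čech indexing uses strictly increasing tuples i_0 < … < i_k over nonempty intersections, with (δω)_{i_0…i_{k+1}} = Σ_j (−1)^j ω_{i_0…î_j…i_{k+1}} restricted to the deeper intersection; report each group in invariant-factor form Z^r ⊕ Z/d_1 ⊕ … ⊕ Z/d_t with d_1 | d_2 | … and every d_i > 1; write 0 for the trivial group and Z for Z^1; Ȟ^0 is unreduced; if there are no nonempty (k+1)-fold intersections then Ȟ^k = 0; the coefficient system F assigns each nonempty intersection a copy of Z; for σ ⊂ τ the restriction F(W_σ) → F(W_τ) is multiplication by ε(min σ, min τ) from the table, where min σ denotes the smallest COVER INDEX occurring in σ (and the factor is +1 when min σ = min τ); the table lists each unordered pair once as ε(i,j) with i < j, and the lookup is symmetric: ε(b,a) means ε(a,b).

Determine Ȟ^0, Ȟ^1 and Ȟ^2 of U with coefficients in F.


Ȟ^0(U;F) ≅ 0, Ȟ^1(U;F) ≅ Z/2, Ȟ^2(U;F) ≅ 0

nerve of the cover:
  W12={p4} W15={p1} W23={p2} W34={p8,p10} W45={p9}
C dims 5,5; δ0: rk 5, SNF 1^4·2
Ȟ^0 = (5 − 5) − 0 = 0, so Ȟ^0 ≅ 0
Ȟ^1 = (5 − 0) − 5 = 0 plus torsion [2], so Ȟ^1 ≅ Z/2
Ȟ^2 = (0 − 0) − 0 = 0, so Ȟ^2 ≅ 0


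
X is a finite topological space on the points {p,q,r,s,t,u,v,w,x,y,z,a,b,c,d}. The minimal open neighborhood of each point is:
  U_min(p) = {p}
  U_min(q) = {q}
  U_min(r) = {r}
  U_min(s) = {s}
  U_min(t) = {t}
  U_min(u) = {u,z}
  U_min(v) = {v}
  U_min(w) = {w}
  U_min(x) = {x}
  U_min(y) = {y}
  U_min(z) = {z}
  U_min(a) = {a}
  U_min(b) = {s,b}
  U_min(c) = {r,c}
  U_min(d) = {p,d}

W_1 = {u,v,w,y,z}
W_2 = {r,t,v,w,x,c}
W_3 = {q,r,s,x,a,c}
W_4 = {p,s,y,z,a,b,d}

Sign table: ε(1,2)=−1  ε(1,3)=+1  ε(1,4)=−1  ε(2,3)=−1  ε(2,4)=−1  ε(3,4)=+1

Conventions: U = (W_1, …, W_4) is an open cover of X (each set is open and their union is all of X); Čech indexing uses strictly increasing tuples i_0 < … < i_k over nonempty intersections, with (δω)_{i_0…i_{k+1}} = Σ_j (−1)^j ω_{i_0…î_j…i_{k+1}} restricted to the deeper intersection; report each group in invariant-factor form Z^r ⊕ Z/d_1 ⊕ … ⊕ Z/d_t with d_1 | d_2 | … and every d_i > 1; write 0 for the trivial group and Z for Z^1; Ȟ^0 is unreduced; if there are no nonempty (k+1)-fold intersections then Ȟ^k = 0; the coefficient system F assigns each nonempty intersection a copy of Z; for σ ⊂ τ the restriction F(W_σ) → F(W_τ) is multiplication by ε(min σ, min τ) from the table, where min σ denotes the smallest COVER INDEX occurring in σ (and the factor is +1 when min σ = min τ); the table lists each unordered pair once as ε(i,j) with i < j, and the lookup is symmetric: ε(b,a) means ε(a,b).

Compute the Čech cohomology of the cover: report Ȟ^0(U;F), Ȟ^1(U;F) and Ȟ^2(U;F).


intersection data:
  W12={v,w} W14={y,z} W23={r,x,c} W34={s,a}
C dims 4,4; δ0: rk 4, SNF 1^3·2
Ȟ^0 = (4 − 4) − 0 = 0, so Ȟ^0 ≅ 0
Ȟ^1 = (4 − 0) − 4 = 0 plus torsion [2], so Ȟ^1 ≅ Z/2
Ȟ^2 = (0 − 0) − 0 = 0, so Ȟ^2 ≅ 0

Ȟ^0(U;F) ≅ 0, Ȟ^1(U;F) ≅ Z/2, Ȟ^2(U;F) ≅ 0


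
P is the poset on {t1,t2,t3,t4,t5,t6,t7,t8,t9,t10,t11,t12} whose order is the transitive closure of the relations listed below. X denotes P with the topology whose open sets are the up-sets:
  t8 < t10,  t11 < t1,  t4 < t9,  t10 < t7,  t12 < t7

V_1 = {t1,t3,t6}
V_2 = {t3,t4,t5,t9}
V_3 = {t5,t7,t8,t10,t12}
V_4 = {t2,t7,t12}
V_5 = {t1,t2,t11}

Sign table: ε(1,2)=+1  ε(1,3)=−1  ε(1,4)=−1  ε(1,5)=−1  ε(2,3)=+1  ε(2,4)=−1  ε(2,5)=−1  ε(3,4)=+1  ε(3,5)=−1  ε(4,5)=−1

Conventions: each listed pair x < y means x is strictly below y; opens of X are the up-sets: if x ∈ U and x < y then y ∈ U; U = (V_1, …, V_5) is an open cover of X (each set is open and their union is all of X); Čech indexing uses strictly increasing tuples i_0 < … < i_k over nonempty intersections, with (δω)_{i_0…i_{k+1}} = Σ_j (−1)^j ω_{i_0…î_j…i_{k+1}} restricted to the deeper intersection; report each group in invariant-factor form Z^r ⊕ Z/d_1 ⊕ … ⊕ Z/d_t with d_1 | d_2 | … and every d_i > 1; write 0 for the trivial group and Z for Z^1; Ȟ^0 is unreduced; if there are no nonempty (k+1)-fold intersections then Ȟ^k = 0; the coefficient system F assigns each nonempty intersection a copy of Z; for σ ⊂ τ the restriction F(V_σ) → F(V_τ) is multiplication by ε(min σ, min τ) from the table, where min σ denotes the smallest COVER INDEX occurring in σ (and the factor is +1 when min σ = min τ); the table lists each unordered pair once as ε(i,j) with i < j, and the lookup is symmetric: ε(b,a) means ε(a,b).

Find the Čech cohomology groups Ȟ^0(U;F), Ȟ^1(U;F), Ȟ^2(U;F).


Ȟ^0 = Z, Ȟ^1 = Z, Ȟ^2 = 0

nerve of the cover:
  V12={t3} V15={t1} V23={t5} V34={t7,t12} V45={t2}
C dims 5,5; δ0: rk 4, SNF 1^4
Ȟ^0 = (5 − 4) − 0 = 1, so Ȟ^0 ≅ Z
Ȟ^1 = (5 − 0) − 4 = 1, so Ȟ^1 ≅ Z
Ȟ^2 = (0 − 0) − 0 = 0, so Ȟ^2 ≅ 0
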